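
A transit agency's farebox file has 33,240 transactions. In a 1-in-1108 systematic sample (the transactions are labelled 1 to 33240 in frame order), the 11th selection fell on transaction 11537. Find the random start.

457

k = 1108
r = 11537 − (11−1)×1108 = 11537 − 11080 = 457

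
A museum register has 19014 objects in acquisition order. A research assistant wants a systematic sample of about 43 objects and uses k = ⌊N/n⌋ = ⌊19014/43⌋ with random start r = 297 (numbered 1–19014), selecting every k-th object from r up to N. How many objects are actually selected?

k = ⌊19014/43⌋ = 442
Achieved size = ⌊(19014 − 297)/442⌋ + 1 = ⌊18717/442⌋ + 1 = 42 + 1 = 43
(last selection: 297 + 42×442 = 18861 ≤ 19014; next would be 19303 > 19014)

43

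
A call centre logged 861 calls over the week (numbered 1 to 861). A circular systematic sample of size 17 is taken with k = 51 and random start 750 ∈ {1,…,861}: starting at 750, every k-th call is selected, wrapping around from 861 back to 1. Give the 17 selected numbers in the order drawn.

Selection 1: 750
Selection 2: 750 + 51 = 801
Selection 3: 801 + 51 = 852
Selection 4: 852 + 51 = 903 → 903 − 861 = 42
Selection 5: 42 + 51 = 93
Selection 6: 93 + 51 = 144
Selection 7: 144 + 51 = 195
Selection 8: 195 + 51 = 246
Selection 9: 246 + 51 = 297
Selection 10: 297 + 51 = 348
Selection 11: 348 + 51 = 399
Selection 12: 399 + 51 = 450
Selection 13: 450 + 51 = 501
Selection 14: 501 + 51 = 552
Selection 15: 552 + 51 = 603
Selection 16: 603 + 51 = 654
Selection 17: 654 + 51 = 705

750, 801, 852, 42, 93, 144, 195, 246, 297, 348, 399, 450, 501, 552, 603, 654, 705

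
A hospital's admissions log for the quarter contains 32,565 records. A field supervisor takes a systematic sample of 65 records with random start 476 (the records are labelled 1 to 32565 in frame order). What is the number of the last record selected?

32540

k = 32565/65 = 501
65th selection = r + (65−1)·k = 476 + 64×501 = 476 + 32064 = 32540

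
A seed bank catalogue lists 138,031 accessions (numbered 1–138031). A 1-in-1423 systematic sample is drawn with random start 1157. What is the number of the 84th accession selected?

119266

k = 1423
84th selection = r + (84−1)·k = 1157 + 83×1423 = 1157 + 118109 = 119266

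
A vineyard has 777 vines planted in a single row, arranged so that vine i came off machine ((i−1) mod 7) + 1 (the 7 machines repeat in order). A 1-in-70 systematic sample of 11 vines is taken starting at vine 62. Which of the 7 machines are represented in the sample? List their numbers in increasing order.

Consecutive selections differ by k = 70, so their machine numbers differ by 70 mod 7 = 0.
gcd(70, 7) = 7, so the sample visits 7/7 = 1 distinct residues mod 7.
Start 62 is machine 6; the machines hit are 6.

6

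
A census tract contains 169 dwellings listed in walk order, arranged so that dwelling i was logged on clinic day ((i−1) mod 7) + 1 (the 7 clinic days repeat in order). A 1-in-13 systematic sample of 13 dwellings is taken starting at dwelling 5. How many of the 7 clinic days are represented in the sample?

7

Consecutive selections differ by k = 13, so their clinic day numbers differ by 13 mod 7 = 6.
gcd(13, 7) = 1, so the sample visits 7/1 = 7 distinct residues mod 7.
Start 5 is clinic day 5; the clinic days hit are 1, 2, 3, 4, 5, 6, 7.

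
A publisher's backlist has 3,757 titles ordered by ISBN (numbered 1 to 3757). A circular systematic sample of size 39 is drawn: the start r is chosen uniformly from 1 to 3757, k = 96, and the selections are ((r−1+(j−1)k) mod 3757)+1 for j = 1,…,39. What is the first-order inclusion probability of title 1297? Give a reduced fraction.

3/289

For each position j, as r ranges over 1…3757 the j-th selection hits every title exactly once, so title 1297 is selected for exactly 39 of the 3757 starts.
Inclusion probability = 39/3757 = 3/289.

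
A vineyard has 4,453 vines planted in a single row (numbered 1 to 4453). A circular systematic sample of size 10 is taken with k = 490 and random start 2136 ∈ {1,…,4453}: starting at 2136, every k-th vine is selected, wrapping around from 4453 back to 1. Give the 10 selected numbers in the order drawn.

Selection 1: 2136
Selection 2: 2136 + 490 = 2626
Selection 3: 2626 + 490 = 3116
Selection 4: 3116 + 490 = 3606
Selection 5: 3606 + 490 = 4096
Selection 6: 4096 + 490 = 4586 → 4586 − 4453 = 133
Selection 7: 133 + 490 = 623
Selection 8: 623 + 490 = 1113
Selection 9: 1113 + 490 = 1603
Selection 10: 1603 + 490 = 2093

2136, 2626, 3116, 3606, 4096, 133, 623, 1113, 1603, 2093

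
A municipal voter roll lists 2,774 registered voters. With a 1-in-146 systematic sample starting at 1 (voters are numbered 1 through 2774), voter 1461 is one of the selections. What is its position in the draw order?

k = 146
position = (1461 − 1)/146 + 1 = 1460/146 + 1 = 10 + 1 = 11

11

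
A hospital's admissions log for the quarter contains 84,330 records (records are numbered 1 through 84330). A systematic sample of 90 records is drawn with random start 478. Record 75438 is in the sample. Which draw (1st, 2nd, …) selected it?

k = 84330/90 = 937
position = (75438 − 478)/937 + 1 = 74960/937 + 1 = 80 + 1 = 81

81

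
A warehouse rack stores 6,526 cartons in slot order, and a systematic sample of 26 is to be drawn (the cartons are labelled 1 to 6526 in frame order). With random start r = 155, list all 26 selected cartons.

k = N/n = 6526/26 = 251
carton 1: 155
carton 2: 155 + 251 = 406
carton 3: 406 + 251 = 657
carton 4: 657 + 251 = 908
carton 5: 908 + 251 = 1159
carton 6: 1159 + 251 = 1410
carton 7: 1410 + 251 = 1661
carton 8: 1661 + 251 = 1912
carton 9: 1912 + 251 = 2163
carton 10: 2163 + 251 = 2414
carton 11: 2414 + 251 = 2665
carton 12: 2665 + 251 = 2916
carton 13: 2916 + 251 = 3167
carton 14: 3167 + 251 = 3418
carton 15: 3418 + 251 = 3669
carton 16: 3669 + 251 = 3920
carton 17: 3920 + 251 = 4171
carton 18: 4171 + 251 = 4422
carton 19: 4422 + 251 = 4673
carton 20: 4673 + 251 = 4924
carton 21: 4924 + 251 = 5175
carton 22: 5175 + 251 = 5426
carton 23: 5426 + 251 = 5677
carton 24: 5677 + 251 = 5928
carton 25: 5928 + 251 = 6179
carton 26: 6179 + 251 = 6430

155, 406, 657, 908, 1159, 1410, 1661, 1912, 2163, 2414, 2665, 2916, 3167, 3418, 3669, 3920, 4171, 4422, 4673, 4924, 5175, 5426, 5677, 5928, 6179, 6430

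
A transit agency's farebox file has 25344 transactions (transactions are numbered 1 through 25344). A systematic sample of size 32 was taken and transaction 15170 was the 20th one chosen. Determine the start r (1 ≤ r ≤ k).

122

k = 25344/32 = 792
r = 15170 − (20−1)×792 = 15170 − 15048 = 122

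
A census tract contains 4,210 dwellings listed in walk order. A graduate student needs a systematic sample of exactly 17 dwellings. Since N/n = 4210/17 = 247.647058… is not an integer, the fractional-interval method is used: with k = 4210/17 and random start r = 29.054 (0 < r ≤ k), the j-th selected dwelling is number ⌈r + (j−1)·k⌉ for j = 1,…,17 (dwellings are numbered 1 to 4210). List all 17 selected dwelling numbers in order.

j=1: r + 0k = 29.054 → ⌈·⌉ = 30
j=2: r + 1k = 276.701058… → ⌈·⌉ = 277
j=3: r + 2k = 524.348117… → ⌈·⌉ = 525
j=4: r + 3k = 771.995176… → ⌈·⌉ = 772
j=5: r + 4k = 1019.642235… → ⌈·⌉ = 1020
j=6: r + 5k = 1267.289294… → ⌈·⌉ = 1268
j=7: r + 6k = 1514.936352… → ⌈·⌉ = 1515
j=8: r + 7k = 1762.583411… → ⌈·⌉ = 1763
j=9: r + 8k = 2010.230470… → ⌈·⌉ = 2011
j=10: r + 9k = 2257.877529… → ⌈·⌉ = 2258
j=11: r + 10k = 2505.524588… → ⌈·⌉ = 2506
j=12: r + 11k = 2753.171647… → ⌈·⌉ = 2754
j=13: r + 12k = 3000.818705… → ⌈·⌉ = 3001
j=14: r + 13k = 3248.465764… → ⌈·⌉ = 3249
j=15: r + 14k = 3496.112823… → ⌈·⌉ = 3497
j=16: r + 15k = 3743.759882… → ⌈·⌉ = 3744
j=17: r + 16k = 3991.406941… → ⌈·⌉ = 3992

30, 277, 525, 772, 1020, 1268, 1515, 1763, 2011, 2258, 2506, 2754, 3001, 3249, 3497, 3744, 3992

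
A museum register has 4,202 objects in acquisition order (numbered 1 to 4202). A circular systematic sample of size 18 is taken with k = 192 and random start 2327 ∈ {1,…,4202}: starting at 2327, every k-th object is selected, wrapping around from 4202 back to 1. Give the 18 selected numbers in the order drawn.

2327, 2519, 2711, 2903, 3095, 3287, 3479, 3671, 3863, 4055, 45, 237, 429, 621, 813, 1005, 1197, 1389

Selection 1: 2327
Selection 2: 2327 + 192 = 2519
Selection 3: 2519 + 192 = 2711
Selection 4: 2711 + 192 = 2903
Selection 5: 2903 + 192 = 3095
Selection 6: 3095 + 192 = 3287
Selection 7: 3287 + 192 = 3479
Selection 8: 3479 + 192 = 3671
Selection 9: 3671 + 192 = 3863
Selection 10: 3863 + 192 = 4055
Selection 11: 4055 + 192 = 4247 → 4247 − 4202 = 45
Selection 12: 45 + 192 = 237
Selection 13: 237 + 192 = 429
Selection 14: 429 + 192 = 621
Selection 15: 621 + 192 = 813
Selection 16: 813 + 192 = 1005
Selection 17: 1005 + 192 = 1197
Selection 18: 1197 + 192 = 1389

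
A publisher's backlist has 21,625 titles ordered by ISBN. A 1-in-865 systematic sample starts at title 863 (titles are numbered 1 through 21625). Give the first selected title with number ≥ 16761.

k = 865
Steps past start: ⌈(16761 − 863)/865⌉ = ⌈15898/865⌉ = 19
Selected title: 863 + 19×865 = 17298

17298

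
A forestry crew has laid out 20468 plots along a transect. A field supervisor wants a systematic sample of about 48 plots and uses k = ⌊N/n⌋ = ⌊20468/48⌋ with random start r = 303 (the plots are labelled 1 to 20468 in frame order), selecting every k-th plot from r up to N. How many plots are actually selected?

k = ⌊20468/48⌋ = 426
Achieved size = ⌊(20468 − 303)/426⌋ + 1 = ⌊20165/426⌋ + 1 = 47 + 1 = 48
(last selection: 303 + 47×426 = 20325 ≤ 20468; next would be 20751 > 20468)

48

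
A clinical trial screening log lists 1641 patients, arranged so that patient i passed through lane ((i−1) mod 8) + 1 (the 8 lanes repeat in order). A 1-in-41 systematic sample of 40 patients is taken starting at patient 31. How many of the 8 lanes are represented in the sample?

Consecutive selections differ by k = 41, so their lane numbers differ by 41 mod 8 = 1.
gcd(41, 8) = 1, so the sample visits 8/1 = 8 distinct residues mod 8.
Start 31 is lane 7; the lanes hit are 1, 2, 3, 4, 5, 6, 7, 8.

8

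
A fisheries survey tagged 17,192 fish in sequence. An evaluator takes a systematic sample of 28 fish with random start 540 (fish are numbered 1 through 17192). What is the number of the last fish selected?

k = 17192/28 = 614
28th selection = r + (28−1)·k = 540 + 27×614 = 540 + 16578 = 17118

17118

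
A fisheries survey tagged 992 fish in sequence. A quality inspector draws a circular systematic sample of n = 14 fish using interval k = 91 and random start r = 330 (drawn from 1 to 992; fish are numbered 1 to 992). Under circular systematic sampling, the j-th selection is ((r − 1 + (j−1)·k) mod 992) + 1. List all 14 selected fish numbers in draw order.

Selection 1: 330
Selection 2: 330 + 91 = 421
Selection 3: 421 + 91 = 512
Selection 4: 512 + 91 = 603
Selection 5: 603 + 91 = 694
Selection 6: 694 + 91 = 785
Selection 7: 785 + 91 = 876
Selection 8: 876 + 91 = 967
Selection 9: 967 + 91 = 1058 → 1058 − 992 = 66
Selection 10: 66 + 91 = 157
Selection 11: 157 + 91 = 248
Selection 12: 248 + 91 = 339
Selection 13: 339 + 91 = 430
Selection 14: 430 + 91 = 521

330, 421, 512, 603, 694, 785, 876, 967, 66, 157, 248, 339, 430, 521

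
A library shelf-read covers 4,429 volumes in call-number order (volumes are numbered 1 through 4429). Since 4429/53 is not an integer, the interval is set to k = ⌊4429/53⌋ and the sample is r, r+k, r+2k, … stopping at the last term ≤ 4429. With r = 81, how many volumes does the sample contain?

53

k = ⌊4429/53⌋ = 83
Achieved size = ⌊(4429 − 81)/83⌋ + 1 = ⌊4348/83⌋ + 1 = 52 + 1 = 53
(last selection: 81 + 52×83 = 4397 ≤ 4429; next would be 4480 > 4429)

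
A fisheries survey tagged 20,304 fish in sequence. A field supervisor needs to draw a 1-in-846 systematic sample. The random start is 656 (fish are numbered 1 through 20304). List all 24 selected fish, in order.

fish 1: 656
fish 2: 656 + 846 = 1502
fish 3: 1502 + 846 = 2348
fish 4: 2348 + 846 = 3194
fish 5: 3194 + 846 = 4040
fish 6: 4040 + 846 = 4886
fish 7: 4886 + 846 = 5732
fish 8: 5732 + 846 = 6578
fish 9: 6578 + 846 = 7424
fish 10: 7424 + 846 = 8270
fish 11: 8270 + 846 = 9116
fish 12: 9116 + 846 = 9962
fish 13: 9962 + 846 = 10808
fish 14: 10808 + 846 = 11654
fish 15: 11654 + 846 = 12500
fish 16: 12500 + 846 = 13346
fish 17: 13346 + 846 = 14192
fish 18: 14192 + 846 = 15038
fish 19: 15038 + 846 = 15884
fish 20: 15884 + 846 = 16730
fish 21: 16730 + 846 = 17576
fish 22: 17576 + 846 = 18422
fish 23: 18422 + 846 = 19268
fish 24: 19268 + 846 = 20114

656, 1502, 2348, 3194, 4040, 4886, 5732, 6578, 7424, 8270, 9116, 9962, 10808, 11654, 12500, 13346, 14192, 15038, 15884, 16730, 17576, 18422, 19268, 20114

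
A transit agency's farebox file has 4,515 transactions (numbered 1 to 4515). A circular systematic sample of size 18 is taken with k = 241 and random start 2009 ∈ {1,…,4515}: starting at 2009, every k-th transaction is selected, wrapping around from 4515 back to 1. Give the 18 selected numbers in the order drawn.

Selection 1: 2009
Selection 2: 2009 + 241 = 2250
Selection 3: 2250 + 241 = 2491
Selection 4: 2491 + 241 = 2732
Selection 5: 2732 + 241 = 2973
Selection 6: 2973 + 241 = 3214
Selection 7: 3214 + 241 = 3455
Selection 8: 3455 + 241 = 3696
Selection 9: 3696 + 241 = 3937
Selection 10: 3937 + 241 = 4178
Selection 11: 4178 + 241 = 4419
Selection 12: 4419 + 241 = 4660 → 4660 − 4515 = 145
Selection 13: 145 + 241 = 386
Selection 14: 386 + 241 = 627
Selection 15: 627 + 241 = 868
Selection 16: 868 + 241 = 1109
Selection 17: 1109 + 241 = 1350
Selection 18: 1350 + 241 = 1591

2009, 2250, 2491, 2732, 2973, 3214, 3455, 3696, 3937, 4178, 4419, 145, 386, 627, 868, 1109, 1350, 1591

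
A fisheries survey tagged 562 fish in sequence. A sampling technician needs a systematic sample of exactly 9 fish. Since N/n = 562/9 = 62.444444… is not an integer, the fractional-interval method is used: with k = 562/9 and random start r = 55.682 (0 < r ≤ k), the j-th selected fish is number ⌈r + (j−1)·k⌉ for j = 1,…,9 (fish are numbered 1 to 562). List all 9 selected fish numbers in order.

56, 119, 181, 244, 306, 368, 431, 493, 556

j=1: r + 0k = 55.682 → ⌈·⌉ = 56
j=2: r + 1k = 118.126444… → ⌈·⌉ = 119
j=3: r + 2k = 180.570888… → ⌈·⌉ = 181
j=4: r + 3k = 243.015333… → ⌈·⌉ = 244
j=5: r + 4k = 305.459777… → ⌈·⌉ = 306
j=6: r + 5k = 367.904222… → ⌈·⌉ = 368
j=7: r + 6k = 430.348666… → ⌈·⌉ = 431
j=8: r + 7k = 492.793111… → ⌈·⌉ = 493
j=9: r + 8k = 555.237555… → ⌈·⌉ = 556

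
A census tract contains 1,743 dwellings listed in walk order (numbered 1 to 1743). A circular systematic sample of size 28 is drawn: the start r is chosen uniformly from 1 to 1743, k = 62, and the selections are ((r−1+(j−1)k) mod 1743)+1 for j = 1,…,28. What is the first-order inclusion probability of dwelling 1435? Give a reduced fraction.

4/249

For each position j, as r ranges over 1…1743 the j-th selection hits every dwelling exactly once, so dwelling 1435 is selected for exactly 28 of the 1743 starts.
Inclusion probability = 28/1743 = 4/249.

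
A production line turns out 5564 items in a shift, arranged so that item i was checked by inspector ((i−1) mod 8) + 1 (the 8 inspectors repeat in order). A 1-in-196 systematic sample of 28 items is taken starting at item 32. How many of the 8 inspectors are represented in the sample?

Consecutive selections differ by k = 196, so their inspector numbers differ by 196 mod 8 = 4.
gcd(196, 8) = 4, so the sample visits 8/4 = 2 distinct residues mod 8.
Start 32 is inspector 8; the inspectors hit are 4, 8.

2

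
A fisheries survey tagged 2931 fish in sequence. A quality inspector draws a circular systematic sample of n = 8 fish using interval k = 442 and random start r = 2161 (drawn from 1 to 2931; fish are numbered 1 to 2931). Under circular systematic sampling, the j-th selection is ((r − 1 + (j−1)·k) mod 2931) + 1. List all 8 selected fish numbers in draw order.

2161, 2603, 114, 556, 998, 1440, 1882, 2324

Selection 1: 2161
Selection 2: 2161 + 442 = 2603
Selection 3: 2603 + 442 = 3045 → 3045 − 2931 = 114
Selection 4: 114 + 442 = 556
Selection 5: 556 + 442 = 998
Selection 6: 998 + 442 = 1440
Selection 7: 1440 + 442 = 1882
Selection 8: 1882 + 442 = 2324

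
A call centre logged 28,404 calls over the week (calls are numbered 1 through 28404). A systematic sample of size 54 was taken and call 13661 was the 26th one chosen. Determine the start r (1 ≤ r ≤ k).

k = 28404/54 = 526
r = 13661 − (26−1)×526 = 13661 − 13150 = 511

511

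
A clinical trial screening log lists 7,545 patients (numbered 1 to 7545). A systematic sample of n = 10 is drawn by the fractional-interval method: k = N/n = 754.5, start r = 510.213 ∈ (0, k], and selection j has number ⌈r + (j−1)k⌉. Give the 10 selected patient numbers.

511, 1265, 2020, 2774, 3529, 4283, 5038, 5792, 6547, 7301

j=1: r + 0k = 510.213 → ⌈·⌉ = 511
j=2: r + 1k = 1264.713 → ⌈·⌉ = 1265
j=3: r + 2k = 2019.213 → ⌈·⌉ = 2020
j=4: r + 3k = 2773.713 → ⌈·⌉ = 2774
j=5: r + 4k = 3528.213 → ⌈·⌉ = 3529
j=6: r + 5k = 4282.713 → ⌈·⌉ = 4283
j=7: r + 6k = 5037.213 → ⌈·⌉ = 5038
j=8: r + 7k = 5791.713 → ⌈·⌉ = 5792
j=9: r + 8k = 6546.213 → ⌈·⌉ = 6547
j=10: r + 9k = 7300.713 → ⌈·⌉ = 7301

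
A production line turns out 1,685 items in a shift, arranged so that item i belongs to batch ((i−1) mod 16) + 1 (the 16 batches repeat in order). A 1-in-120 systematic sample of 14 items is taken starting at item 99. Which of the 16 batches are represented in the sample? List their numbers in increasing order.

Consecutive selections differ by k = 120, so their batch numbers differ by 120 mod 16 = 8.
gcd(120, 16) = 8, so the sample visits 16/8 = 2 distinct residues mod 16.
Start 99 is batch 3; the batches hit are 3, 11.

3, 11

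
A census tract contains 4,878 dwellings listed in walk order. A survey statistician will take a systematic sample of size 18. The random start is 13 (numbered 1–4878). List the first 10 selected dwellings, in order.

k = N/n = 4878/18 = 271
dwelling 1: 13
dwelling 2: 13 + 271 = 284
dwelling 3: 284 + 271 = 555
dwelling 4: 555 + 271 = 826
dwelling 5: 826 + 271 = 1097
dwelling 6: 1097 + 271 = 1368
dwelling 7: 1368 + 271 = 1639
dwelling 8: 1639 + 271 = 1910
dwelling 9: 1910 + 271 = 2181
dwelling 10: 2181 + 271 = 2452

13, 284, 555, 826, 1097, 1368, 1639, 1910, 2181, 2452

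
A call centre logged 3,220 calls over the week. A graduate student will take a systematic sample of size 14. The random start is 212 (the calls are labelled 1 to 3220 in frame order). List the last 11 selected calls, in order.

k = N/n = 3220/14 = 230
4th selection = 212 + 3×230 = 902
5th: 902 + 230 = 1132
6th: 1132 + 230 = 1362
7th: 1362 + 230 = 1592
8th: 1592 + 230 = 1822
9th: 1822 + 230 = 2052
10th: 2052 + 230 = 2282
11th: 2282 + 230 = 2512
12th: 2512 + 230 = 2742
13th: 2742 + 230 = 2972
14th: 2972 + 230 = 3202

902, 1132, 1362, 1592, 1822, 2052, 2282, 2512, 2742, 2972, 3202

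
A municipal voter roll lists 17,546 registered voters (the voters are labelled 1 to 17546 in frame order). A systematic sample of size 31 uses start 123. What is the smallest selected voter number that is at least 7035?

7481

k = 17546/31 = 566
Steps past start: ⌈(7035 − 123)/566⌉ = ⌈6912/566⌉ = 13
Selected voter: 123 + 13×566 = 7481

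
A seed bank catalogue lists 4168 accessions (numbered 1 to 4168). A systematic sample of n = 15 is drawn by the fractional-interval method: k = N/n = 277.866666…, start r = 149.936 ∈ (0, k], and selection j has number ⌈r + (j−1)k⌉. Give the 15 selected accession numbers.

j=1: r + 0k = 149.936 → ⌈·⌉ = 150
j=2: r + 1k = 427.802666… → ⌈·⌉ = 428
j=3: r + 2k = 705.669333… → ⌈·⌉ = 706
j=4: r + 3k = 983.536 → ⌈·⌉ = 984
j=5: r + 4k = 1261.402666… → ⌈·⌉ = 1262
j=6: r + 5k = 1539.269333… → ⌈·⌉ = 1540
j=7: r + 6k = 1817.136 → ⌈·⌉ = 1818
j=8: r + 7k = 2095.002666… → ⌈·⌉ = 2096
j=9: r + 8k = 2372.869333… → ⌈·⌉ = 2373
j=10: r + 9k = 2650.736 → ⌈·⌉ = 2651
j=11: r + 10k = 2928.602666… → ⌈·⌉ = 2929
j=12: r + 11k = 3206.469333… → ⌈·⌉ = 3207
j=13: r + 12k = 3484.336 → ⌈·⌉ = 3485
j=14: r + 13k = 3762.202666… → ⌈·⌉ = 3763
j=15: r + 14k = 4040.069333… → ⌈·⌉ = 4041

150, 428, 706, 984, 1262, 1540, 1818, 2096, 2373, 2651, 2929, 3207, 3485, 3763, 4041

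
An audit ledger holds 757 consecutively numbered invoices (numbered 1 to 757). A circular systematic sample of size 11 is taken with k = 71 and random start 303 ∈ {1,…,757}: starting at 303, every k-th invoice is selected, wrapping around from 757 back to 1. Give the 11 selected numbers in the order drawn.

303, 374, 445, 516, 587, 658, 729, 43, 114, 185, 256

Selection 1: 303
Selection 2: 303 + 71 = 374
Selection 3: 374 + 71 = 445
Selection 4: 445 + 71 = 516
Selection 5: 516 + 71 = 587
Selection 6: 587 + 71 = 658
Selection 7: 658 + 71 = 729
Selection 8: 729 + 71 = 800 → 800 − 757 = 43
Selection 9: 43 + 71 = 114
Selection 10: 114 + 71 = 185
Selection 11: 185 + 71 = 256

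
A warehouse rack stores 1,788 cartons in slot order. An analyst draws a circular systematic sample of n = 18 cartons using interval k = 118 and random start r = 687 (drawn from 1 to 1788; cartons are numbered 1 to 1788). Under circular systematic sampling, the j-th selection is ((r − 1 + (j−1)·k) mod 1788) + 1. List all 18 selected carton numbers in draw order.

687, 805, 923, 1041, 1159, 1277, 1395, 1513, 1631, 1749, 79, 197, 315, 433, 551, 669, 787, 905

Selection 1: 687
Selection 2: 687 + 118 = 805
Selection 3: 805 + 118 = 923
Selection 4: 923 + 118 = 1041
Selection 5: 1041 + 118 = 1159
Selection 6: 1159 + 118 = 1277
Selection 7: 1277 + 118 = 1395
Selection 8: 1395 + 118 = 1513
Selection 9: 1513 + 118 = 1631
Selection 10: 1631 + 118 = 1749
Selection 11: 1749 + 118 = 1867 → 1867 − 1788 = 79
Selection 12: 79 + 118 = 197
Selection 13: 197 + 118 = 315
Selection 14: 315 + 118 = 433
Selection 15: 433 + 118 = 551
Selection 16: 551 + 118 = 669
Selection 17: 669 + 118 = 787
Selection 18: 787 + 118 = 905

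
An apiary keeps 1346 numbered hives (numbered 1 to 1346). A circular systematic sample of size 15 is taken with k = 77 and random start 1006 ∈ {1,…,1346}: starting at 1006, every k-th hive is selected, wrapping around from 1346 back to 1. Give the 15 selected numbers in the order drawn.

1006, 1083, 1160, 1237, 1314, 45, 122, 199, 276, 353, 430, 507, 584, 661, 738

Selection 1: 1006
Selection 2: 1006 + 77 = 1083
Selection 3: 1083 + 77 = 1160
Selection 4: 1160 + 77 = 1237
Selection 5: 1237 + 77 = 1314
Selection 6: 1314 + 77 = 1391 → 1391 − 1346 = 45
Selection 7: 45 + 77 = 122
Selection 8: 122 + 77 = 199
Selection 9: 199 + 77 = 276
Selection 10: 276 + 77 = 353
Selection 11: 353 + 77 = 430
Selection 12: 430 + 77 = 507
Selection 13: 507 + 77 = 584
Selection 14: 584 + 77 = 661
Selection 15: 661 + 77 = 738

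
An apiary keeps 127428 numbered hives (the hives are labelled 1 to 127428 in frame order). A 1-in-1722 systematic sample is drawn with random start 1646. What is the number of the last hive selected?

127352

k = 1722
74th selection = r + (74−1)·k = 1646 + 73×1722 = 1646 + 125706 = 127352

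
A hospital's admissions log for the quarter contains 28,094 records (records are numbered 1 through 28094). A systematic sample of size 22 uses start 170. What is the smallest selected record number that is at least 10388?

11663

k = 28094/22 = 1277
Steps past start: ⌈(10388 − 170)/1277⌉ = ⌈10218/1277⌉ = 9
Selected record: 170 + 9×1277 = 11663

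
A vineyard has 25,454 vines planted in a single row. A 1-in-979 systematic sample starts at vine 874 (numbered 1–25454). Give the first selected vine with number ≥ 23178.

23391

k = 979
Steps past start: ⌈(23178 − 874)/979⌉ = ⌈22304/979⌉ = 23
Selected vine: 874 + 23×979 = 23391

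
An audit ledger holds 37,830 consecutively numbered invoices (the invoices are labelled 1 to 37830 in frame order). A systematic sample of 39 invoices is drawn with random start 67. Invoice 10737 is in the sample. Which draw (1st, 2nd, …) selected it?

12

k = 37830/39 = 970
position = (10737 − 67)/970 + 1 = 10670/970 + 1 = 11 + 1 = 12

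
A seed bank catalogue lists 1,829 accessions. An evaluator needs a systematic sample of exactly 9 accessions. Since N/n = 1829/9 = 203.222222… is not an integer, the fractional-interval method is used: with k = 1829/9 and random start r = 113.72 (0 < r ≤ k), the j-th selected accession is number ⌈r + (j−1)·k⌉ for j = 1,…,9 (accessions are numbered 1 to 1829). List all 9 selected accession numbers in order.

j=1: r + 0k = 113.72 → ⌈·⌉ = 114
j=2: r + 1k = 316.942222… → ⌈·⌉ = 317
j=3: r + 2k = 520.164444… → ⌈·⌉ = 521
j=4: r + 3k = 723.386666… → ⌈·⌉ = 724
j=5: r + 4k = 926.608888… → ⌈·⌉ = 927
j=6: r + 5k = 1129.831111… → ⌈·⌉ = 1130
j=7: r + 6k = 1333.053333… → ⌈·⌉ = 1334
j=8: r + 7k = 1536.275555… → ⌈·⌉ = 1537
j=9: r + 8k = 1739.497777… → ⌈·⌉ = 1740

114, 317, 521, 724, 927, 1130, 1334, 1537, 1740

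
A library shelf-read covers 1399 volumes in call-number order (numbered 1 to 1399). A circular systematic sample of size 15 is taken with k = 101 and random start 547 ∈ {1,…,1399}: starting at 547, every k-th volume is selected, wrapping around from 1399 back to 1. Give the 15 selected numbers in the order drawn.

Selection 1: 547
Selection 2: 547 + 101 = 648
Selection 3: 648 + 101 = 749
Selection 4: 749 + 101 = 850
Selection 5: 850 + 101 = 951
Selection 6: 951 + 101 = 1052
Selection 7: 1052 + 101 = 1153
Selection 8: 1153 + 101 = 1254
Selection 9: 1254 + 101 = 1355
Selection 10: 1355 + 101 = 1456 → 1456 − 1399 = 57
Selection 11: 57 + 101 = 158
Selection 12: 158 + 101 = 259
Selection 13: 259 + 101 = 360
Selection 14: 360 + 101 = 461
Selection 15: 461 + 101 = 562

547, 648, 749, 850, 951, 1052, 1153, 1254, 1355, 57, 158, 259, 360, 461, 562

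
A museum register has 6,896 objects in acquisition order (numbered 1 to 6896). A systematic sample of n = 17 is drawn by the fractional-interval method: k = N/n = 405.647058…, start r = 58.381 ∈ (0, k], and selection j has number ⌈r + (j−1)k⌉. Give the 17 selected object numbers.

59, 465, 870, 1276, 1681, 2087, 2493, 2898, 3304, 3710, 4115, 4521, 4927, 5332, 5738, 6144, 6549

j=1: r + 0k = 58.381 → ⌈·⌉ = 59
j=2: r + 1k = 464.028058… → ⌈·⌉ = 465
j=3: r + 2k = 869.675117… → ⌈·⌉ = 870
j=4: r + 3k = 1275.322176… → ⌈·⌉ = 1276
j=5: r + 4k = 1680.969235… → ⌈·⌉ = 1681
j=6: r + 5k = 2086.616294… → ⌈·⌉ = 2087
j=7: r + 6k = 2492.263352… → ⌈·⌉ = 2493
j=8: r + 7k = 2897.910411… → ⌈·⌉ = 2898
j=9: r + 8k = 3303.557470… → ⌈·⌉ = 3304
j=10: r + 9k = 3709.204529… → ⌈·⌉ = 3710
j=11: r + 10k = 4114.851588… → ⌈·⌉ = 4115
j=12: r + 11k = 4520.498647… → ⌈·⌉ = 4521
j=13: r + 12k = 4926.145705… → ⌈·⌉ = 4927
j=14: r + 13k = 5331.792764… → ⌈·⌉ = 5332
j=15: r + 14k = 5737.439823… → ⌈·⌉ = 5738
j=16: r + 15k = 6143.086882… → ⌈·⌉ = 6144
j=17: r + 16k = 6548.733941… → ⌈·⌉ = 6549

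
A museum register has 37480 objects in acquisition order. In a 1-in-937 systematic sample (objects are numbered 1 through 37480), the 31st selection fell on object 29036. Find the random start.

926

k = 937
r = 29036 − (31−1)×937 = 29036 − 28110 = 926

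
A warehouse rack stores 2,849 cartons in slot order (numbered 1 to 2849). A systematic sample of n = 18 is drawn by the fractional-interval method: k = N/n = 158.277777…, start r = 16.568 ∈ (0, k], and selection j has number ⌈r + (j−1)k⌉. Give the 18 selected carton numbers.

17, 175, 334, 492, 650, 808, 967, 1125, 1283, 1442, 1600, 1758, 1916, 2075, 2233, 2391, 2550, 2708

j=1: r + 0k = 16.568 → ⌈·⌉ = 17
j=2: r + 1k = 174.845777… → ⌈·⌉ = 175
j=3: r + 2k = 333.123555… → ⌈·⌉ = 334
j=4: r + 3k = 491.401333… → ⌈·⌉ = 492
j=5: r + 4k = 649.679111… → ⌈·⌉ = 650
j=6: r + 5k = 807.956888… → ⌈·⌉ = 808
j=7: r + 6k = 966.234666… → ⌈·⌉ = 967
j=8: r + 7k = 1124.512444… → ⌈·⌉ = 1125
j=9: r + 8k = 1282.790222… → ⌈·⌉ = 1283
j=10: r + 9k = 1441.068 → ⌈·⌉ = 1442
j=11: r + 10k = 1599.345777… → ⌈·⌉ = 1600
j=12: r + 11k = 1757.623555… → ⌈·⌉ = 1758
j=13: r + 12k = 1915.901333… → ⌈·⌉ = 1916
j=14: r + 13k = 2074.179111… → ⌈·⌉ = 2075
j=15: r + 14k = 2232.456888… → ⌈·⌉ = 2233
j=16: r + 15k = 2390.734666… → ⌈·⌉ = 2391
j=17: r + 16k = 2549.012444… → ⌈·⌉ = 2550
j=18: r + 17k = 2707.290222… → ⌈·⌉ = 2708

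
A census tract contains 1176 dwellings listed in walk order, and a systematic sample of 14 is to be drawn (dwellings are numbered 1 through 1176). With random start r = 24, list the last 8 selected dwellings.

k = N/n = 1176/14 = 84
7th selection = 24 + 6×84 = 528
8th: 528 + 84 = 612
9th: 612 + 84 = 696
10th: 696 + 84 = 780
11th: 780 + 84 = 864
12th: 864 + 84 = 948
13th: 948 + 84 = 1032
14th: 1032 + 84 = 1116

528, 612, 696, 780, 864, 948, 1032, 1116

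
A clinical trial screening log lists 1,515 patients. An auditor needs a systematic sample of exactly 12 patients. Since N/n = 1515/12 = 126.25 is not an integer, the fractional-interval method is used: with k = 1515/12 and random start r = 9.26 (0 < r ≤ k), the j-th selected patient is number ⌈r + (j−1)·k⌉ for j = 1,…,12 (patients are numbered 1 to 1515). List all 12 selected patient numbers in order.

j=1: r + 0k = 9.26 → ⌈·⌉ = 10
j=2: r + 1k = 135.51 → ⌈·⌉ = 136
j=3: r + 2k = 261.76 → ⌈·⌉ = 262
j=4: r + 3k = 388.01 → ⌈·⌉ = 389
j=5: r + 4k = 514.26 → ⌈·⌉ = 515
j=6: r + 5k = 640.51 → ⌈·⌉ = 641
j=7: r + 6k = 766.76 → ⌈·⌉ = 767
j=8: r + 7k = 893.01 → ⌈·⌉ = 894
j=9: r + 8k = 1019.26 → ⌈·⌉ = 1020
j=10: r + 9k = 1145.51 → ⌈·⌉ = 1146
j=11: r + 10k = 1271.76 → ⌈·⌉ = 1272
j=12: r + 11k = 1398.01 → ⌈·⌉ = 1399

10, 136, 262, 389, 515, 641, 767, 894, 1020, 1146, 1272, 1399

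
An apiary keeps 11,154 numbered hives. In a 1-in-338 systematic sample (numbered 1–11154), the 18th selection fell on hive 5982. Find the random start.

236

k = 338
r = 5982 − (18−1)×338 = 5982 − 5746 = 236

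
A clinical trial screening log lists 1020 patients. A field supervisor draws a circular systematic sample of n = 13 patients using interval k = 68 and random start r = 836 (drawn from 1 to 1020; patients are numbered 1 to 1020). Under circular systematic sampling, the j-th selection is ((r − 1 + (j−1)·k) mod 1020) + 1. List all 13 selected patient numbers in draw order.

Selection 1: 836
Selection 2: 836 + 68 = 904
Selection 3: 904 + 68 = 972
Selection 4: 972 + 68 = 1040 → 1040 − 1020 = 20
Selection 5: 20 + 68 = 88
Selection 6: 88 + 68 = 156
Selection 7: 156 + 68 = 224
Selection 8: 224 + 68 = 292
Selection 9: 292 + 68 = 360
Selection 10: 360 + 68 = 428
Selection 11: 428 + 68 = 496
Selection 12: 496 + 68 = 564
Selection 13: 564 + 68 = 632

836, 904, 972, 20, 88, 156, 224, 292, 360, 428, 496, 564, 632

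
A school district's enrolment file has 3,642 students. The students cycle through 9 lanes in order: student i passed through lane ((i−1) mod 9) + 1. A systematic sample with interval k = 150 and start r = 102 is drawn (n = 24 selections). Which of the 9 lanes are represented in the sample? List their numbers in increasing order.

3, 6, 9

Consecutive selections differ by k = 150, so their lane numbers differ by 150 mod 9 = 6.
gcd(150, 9) = 3, so the sample visits 9/3 = 3 distinct residues mod 9.
Start 102 is lane 3; the lanes hit are 3, 6, 9.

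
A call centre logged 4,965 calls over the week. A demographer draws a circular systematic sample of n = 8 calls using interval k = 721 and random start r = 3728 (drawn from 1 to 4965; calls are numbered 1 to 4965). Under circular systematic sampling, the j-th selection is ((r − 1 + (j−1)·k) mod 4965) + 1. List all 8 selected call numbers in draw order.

Selection 1: 3728
Selection 2: 3728 + 721 = 4449
Selection 3: 4449 + 721 = 5170 → 5170 − 4965 = 205
Selection 4: 205 + 721 = 926
Selection 5: 926 + 721 = 1647
Selection 6: 1647 + 721 = 2368
Selection 7: 2368 + 721 = 3089
Selection 8: 3089 + 721 = 3810

3728, 4449, 205, 926, 1647, 2368, 3089, 3810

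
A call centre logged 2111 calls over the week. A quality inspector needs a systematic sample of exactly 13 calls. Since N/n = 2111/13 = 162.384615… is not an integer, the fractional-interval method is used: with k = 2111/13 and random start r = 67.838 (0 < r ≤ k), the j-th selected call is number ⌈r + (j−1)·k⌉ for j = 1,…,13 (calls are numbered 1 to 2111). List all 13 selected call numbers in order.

j=1: r + 0k = 67.838 → ⌈·⌉ = 68
j=2: r + 1k = 230.222615… → ⌈·⌉ = 231
j=3: r + 2k = 392.607230… → ⌈·⌉ = 393
j=4: r + 3k = 554.991846… → ⌈·⌉ = 555
j=5: r + 4k = 717.376461… → ⌈·⌉ = 718
j=6: r + 5k = 879.761076… → ⌈·⌉ = 880
j=7: r + 6k = 1042.145692… → ⌈·⌉ = 1043
j=8: r + 7k = 1204.530307… → ⌈·⌉ = 1205
j=9: r + 8k = 1366.914923… → ⌈·⌉ = 1367
j=10: r + 9k = 1529.299538… → ⌈·⌉ = 1530
j=11: r + 10k = 1691.684153… → ⌈·⌉ = 1692
j=12: r + 11k = 1854.068769… → ⌈·⌉ = 1855
j=13: r + 12k = 2016.453384… → ⌈·⌉ = 2017

68, 231, 393, 555, 718, 880, 1043, 1205, 1367, 1530, 1692, 1855, 2017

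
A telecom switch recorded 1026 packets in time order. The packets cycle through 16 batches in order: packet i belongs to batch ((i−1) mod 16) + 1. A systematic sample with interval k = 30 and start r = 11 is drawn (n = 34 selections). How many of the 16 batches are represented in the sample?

Consecutive selections differ by k = 30, so their batch numbers differ by 30 mod 16 = 14.
gcd(30, 16) = 2, so the sample visits 16/2 = 8 distinct residues mod 16.
Start 11 is batch 11; the batches hit are 1, 3, 5, 7, 9, 11, 13, 15.

8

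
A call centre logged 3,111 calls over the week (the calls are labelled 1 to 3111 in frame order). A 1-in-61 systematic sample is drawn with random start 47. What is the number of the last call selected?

3097

k = 61
51st selection = r + (51−1)·k = 47 + 50×61 = 47 + 3050 = 3097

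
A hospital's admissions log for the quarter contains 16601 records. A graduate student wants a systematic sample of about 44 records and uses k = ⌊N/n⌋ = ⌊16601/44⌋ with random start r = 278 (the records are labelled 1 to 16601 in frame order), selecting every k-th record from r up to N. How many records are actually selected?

44

k = ⌊16601/44⌋ = 377
Achieved size = ⌊(16601 − 278)/377⌋ + 1 = ⌊16323/377⌋ + 1 = 43 + 1 = 44
(last selection: 278 + 43×377 = 16489 ≤ 16601; next would be 16866 > 16601)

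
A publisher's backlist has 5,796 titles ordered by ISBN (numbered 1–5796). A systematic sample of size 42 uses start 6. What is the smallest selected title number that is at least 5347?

k = 5796/42 = 138
Steps past start: ⌈(5347 − 6)/138⌉ = ⌈5341/138⌉ = 39
Selected title: 6 + 39×138 = 5388

5388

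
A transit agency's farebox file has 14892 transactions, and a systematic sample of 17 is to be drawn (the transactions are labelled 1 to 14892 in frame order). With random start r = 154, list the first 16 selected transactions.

k = N/n = 14892/17 = 876
transaction 1: 154
transaction 2: 154 + 876 = 1030
transaction 3: 1030 + 876 = 1906
transaction 4: 1906 + 876 = 2782
transaction 5: 2782 + 876 = 3658
transaction 6: 3658 + 876 = 4534
transaction 7: 4534 + 876 = 5410
transaction 8: 5410 + 876 = 6286
transaction 9: 6286 + 876 = 7162
transaction 10: 7162 + 876 = 8038
transaction 11: 8038 + 876 = 8914
transaction 12: 8914 + 876 = 9790
transaction 13: 9790 + 876 = 10666
transaction 14: 10666 + 876 = 11542
transaction 15: 11542 + 876 = 12418
transaction 16: 12418 + 876 = 13294

154, 1030, 1906, 2782, 3658, 4534, 5410, 6286, 7162, 8038, 8914, 9790, 10666, 11542, 12418, 13294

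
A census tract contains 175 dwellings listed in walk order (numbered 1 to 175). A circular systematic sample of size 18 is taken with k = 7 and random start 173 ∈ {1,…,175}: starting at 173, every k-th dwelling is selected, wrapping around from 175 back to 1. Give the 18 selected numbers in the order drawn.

173, 5, 12, 19, 26, 33, 40, 47, 54, 61, 68, 75, 82, 89, 96, 103, 110, 117

Selection 1: 173
Selection 2: 173 + 7 = 180 → 180 − 175 = 5
Selection 3: 5 + 7 = 12
Selection 4: 12 + 7 = 19
Selection 5: 19 + 7 = 26
Selection 6: 26 + 7 = 33
Selection 7: 33 + 7 = 40
Selection 8: 40 + 7 = 47
Selection 9: 47 + 7 = 54
Selection 10: 54 + 7 = 61
Selection 11: 61 + 7 = 68
Selection 12: 68 + 7 = 75
Selection 13: 75 + 7 = 82
Selection 14: 82 + 7 = 89
Selection 15: 89 + 7 = 96
Selection 16: 96 + 7 = 103
Selection 17: 103 + 7 = 110
Selection 18: 110 + 7 = 117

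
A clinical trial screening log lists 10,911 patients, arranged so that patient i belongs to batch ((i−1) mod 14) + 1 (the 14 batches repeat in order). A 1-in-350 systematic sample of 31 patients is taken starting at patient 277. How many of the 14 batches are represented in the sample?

Consecutive selections differ by k = 350, so their batch numbers differ by 350 mod 14 = 0.
gcd(350, 14) = 14, so the sample visits 14/14 = 1 distinct residues mod 14.
Start 277 is batch 11; the batches hit are 11.

1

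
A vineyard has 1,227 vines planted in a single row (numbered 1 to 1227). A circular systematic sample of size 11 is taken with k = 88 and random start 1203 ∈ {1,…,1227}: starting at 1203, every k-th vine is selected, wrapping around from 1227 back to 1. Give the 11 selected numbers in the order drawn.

Selection 1: 1203
Selection 2: 1203 + 88 = 1291 → 1291 − 1227 = 64
Selection 3: 64 + 88 = 152
Selection 4: 152 + 88 = 240
Selection 5: 240 + 88 = 328
Selection 6: 328 + 88 = 416
Selection 7: 416 + 88 = 504
Selection 8: 504 + 88 = 592
Selection 9: 592 + 88 = 680
Selection 10: 680 + 88 = 768
Selection 11: 768 + 88 = 856

1203, 64, 152, 240, 328, 416, 504, 592, 680, 768, 856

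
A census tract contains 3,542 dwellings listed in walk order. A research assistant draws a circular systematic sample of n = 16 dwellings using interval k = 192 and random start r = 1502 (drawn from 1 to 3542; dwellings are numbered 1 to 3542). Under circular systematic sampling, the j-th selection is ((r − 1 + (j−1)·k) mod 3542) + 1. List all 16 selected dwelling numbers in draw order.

1502, 1694, 1886, 2078, 2270, 2462, 2654, 2846, 3038, 3230, 3422, 72, 264, 456, 648, 840

Selection 1: 1502
Selection 2: 1502 + 192 = 1694
Selection 3: 1694 + 192 = 1886
Selection 4: 1886 + 192 = 2078
Selection 5: 2078 + 192 = 2270
Selection 6: 2270 + 192 = 2462
Selection 7: 2462 + 192 = 2654
Selection 8: 2654 + 192 = 2846
Selection 9: 2846 + 192 = 3038
Selection 10: 3038 + 192 = 3230
Selection 11: 3230 + 192 = 3422
Selection 12: 3422 + 192 = 3614 → 3614 − 3542 = 72
Selection 13: 72 + 192 = 264
Selection 14: 264 + 192 = 456
Selection 15: 456 + 192 = 648
Selection 16: 648 + 192 = 840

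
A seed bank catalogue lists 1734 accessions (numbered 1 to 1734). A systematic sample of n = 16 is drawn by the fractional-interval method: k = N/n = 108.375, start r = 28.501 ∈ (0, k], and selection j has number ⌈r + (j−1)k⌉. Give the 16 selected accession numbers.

29, 137, 246, 354, 463, 571, 679, 788, 896, 1004, 1113, 1221, 1330, 1438, 1546, 1655

j=1: r + 0k = 28.501 → ⌈·⌉ = 29
j=2: r + 1k = 136.876 → ⌈·⌉ = 137
j=3: r + 2k = 245.251 → ⌈·⌉ = 246
j=4: r + 3k = 353.626 → ⌈·⌉ = 354
j=5: r + 4k = 462.001 → ⌈·⌉ = 463
j=6: r + 5k = 570.376 → ⌈·⌉ = 571
j=7: r + 6k = 678.751 → ⌈·⌉ = 679
j=8: r + 7k = 787.126 → ⌈·⌉ = 788
j=9: r + 8k = 895.501 → ⌈·⌉ = 896
j=10: r + 9k = 1003.876 → ⌈·⌉ = 1004
j=11: r + 10k = 1112.251 → ⌈·⌉ = 1113
j=12: r + 11k = 1220.626 → ⌈·⌉ = 1221
j=13: r + 12k = 1329.001 → ⌈·⌉ = 1330
j=14: r + 13k = 1437.376 → ⌈·⌉ = 1438
j=15: r + 14k = 1545.751 → ⌈·⌉ = 1546
j=16: r + 15k = 1654.126 → ⌈·⌉ = 1655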